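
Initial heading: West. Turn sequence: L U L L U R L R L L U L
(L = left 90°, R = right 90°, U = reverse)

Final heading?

Answer: Final heading: North

Derivation:
Start: West
  L (left (90° counter-clockwise)) -> South
  U (U-turn (180°)) -> North
  L (left (90° counter-clockwise)) -> West
  L (left (90° counter-clockwise)) -> South
  U (U-turn (180°)) -> North
  R (right (90° clockwise)) -> East
  L (left (90° counter-clockwise)) -> North
  R (right (90° clockwise)) -> East
  L (left (90° counter-clockwise)) -> North
  L (left (90° counter-clockwise)) -> West
  U (U-turn (180°)) -> East
  L (left (90° counter-clockwise)) -> North
Final: North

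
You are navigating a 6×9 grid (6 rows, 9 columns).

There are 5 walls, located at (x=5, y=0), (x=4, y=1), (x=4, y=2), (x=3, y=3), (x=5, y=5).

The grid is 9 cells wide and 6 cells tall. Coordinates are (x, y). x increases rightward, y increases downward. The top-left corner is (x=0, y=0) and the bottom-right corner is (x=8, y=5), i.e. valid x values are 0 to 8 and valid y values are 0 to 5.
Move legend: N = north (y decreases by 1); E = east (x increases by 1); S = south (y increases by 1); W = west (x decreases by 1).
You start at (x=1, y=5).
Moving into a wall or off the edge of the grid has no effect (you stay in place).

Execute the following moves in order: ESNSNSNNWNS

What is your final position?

Start: (x=1, y=5)
  E (east): (x=1, y=5) -> (x=2, y=5)
  S (south): blocked, stay at (x=2, y=5)
  N (north): (x=2, y=5) -> (x=2, y=4)
  S (south): (x=2, y=4) -> (x=2, y=5)
  N (north): (x=2, y=5) -> (x=2, y=4)
  S (south): (x=2, y=4) -> (x=2, y=5)
  N (north): (x=2, y=5) -> (x=2, y=4)
  N (north): (x=2, y=4) -> (x=2, y=3)
  W (west): (x=2, y=3) -> (x=1, y=3)
  N (north): (x=1, y=3) -> (x=1, y=2)
  S (south): (x=1, y=2) -> (x=1, y=3)
Final: (x=1, y=3)

Answer: Final position: (x=1, y=3)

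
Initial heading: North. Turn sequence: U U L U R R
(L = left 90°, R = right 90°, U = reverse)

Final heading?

Answer: Final heading: West

Derivation:
Start: North
  U (U-turn (180°)) -> South
  U (U-turn (180°)) -> North
  L (left (90° counter-clockwise)) -> West
  U (U-turn (180°)) -> East
  R (right (90° clockwise)) -> South
  R (right (90° clockwise)) -> West
Final: West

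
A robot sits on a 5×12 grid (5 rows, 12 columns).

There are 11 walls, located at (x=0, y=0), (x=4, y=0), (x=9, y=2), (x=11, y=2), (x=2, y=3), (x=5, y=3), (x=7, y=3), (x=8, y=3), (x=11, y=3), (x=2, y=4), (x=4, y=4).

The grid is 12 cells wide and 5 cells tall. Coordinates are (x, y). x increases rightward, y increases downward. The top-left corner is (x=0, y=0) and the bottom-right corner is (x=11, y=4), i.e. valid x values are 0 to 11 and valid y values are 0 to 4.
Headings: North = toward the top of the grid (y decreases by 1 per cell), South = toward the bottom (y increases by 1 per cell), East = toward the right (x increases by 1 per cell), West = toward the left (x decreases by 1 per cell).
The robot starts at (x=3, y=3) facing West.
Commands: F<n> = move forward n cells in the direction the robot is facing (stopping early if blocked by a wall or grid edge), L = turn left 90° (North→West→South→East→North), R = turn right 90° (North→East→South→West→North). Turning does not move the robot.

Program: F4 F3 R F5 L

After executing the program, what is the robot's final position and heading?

Answer: Final position: (x=3, y=0), facing West

Derivation:
Start: (x=3, y=3), facing West
  F4: move forward 0/4 (blocked), now at (x=3, y=3)
  F3: move forward 0/3 (blocked), now at (x=3, y=3)
  R: turn right, now facing North
  F5: move forward 3/5 (blocked), now at (x=3, y=0)
  L: turn left, now facing West
Final: (x=3, y=0), facing West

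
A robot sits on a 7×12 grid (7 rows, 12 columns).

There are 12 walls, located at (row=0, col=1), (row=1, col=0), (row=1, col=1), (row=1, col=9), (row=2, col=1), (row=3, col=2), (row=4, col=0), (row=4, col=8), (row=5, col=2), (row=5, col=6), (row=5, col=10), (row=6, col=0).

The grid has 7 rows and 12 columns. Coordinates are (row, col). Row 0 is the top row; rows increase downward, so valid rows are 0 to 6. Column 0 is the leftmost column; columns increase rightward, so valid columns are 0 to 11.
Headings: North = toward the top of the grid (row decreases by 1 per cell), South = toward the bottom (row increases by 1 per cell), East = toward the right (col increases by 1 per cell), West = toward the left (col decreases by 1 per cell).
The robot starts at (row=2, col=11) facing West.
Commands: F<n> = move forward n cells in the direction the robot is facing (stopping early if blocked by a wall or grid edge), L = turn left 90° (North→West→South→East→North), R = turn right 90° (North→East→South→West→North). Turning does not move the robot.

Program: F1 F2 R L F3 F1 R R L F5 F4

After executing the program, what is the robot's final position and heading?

Start: (row=2, col=11), facing West
  F1: move forward 1, now at (row=2, col=10)
  F2: move forward 2, now at (row=2, col=8)
  R: turn right, now facing North
  L: turn left, now facing West
  F3: move forward 3, now at (row=2, col=5)
  F1: move forward 1, now at (row=2, col=4)
  R: turn right, now facing North
  R: turn right, now facing East
  L: turn left, now facing North
  F5: move forward 2/5 (blocked), now at (row=0, col=4)
  F4: move forward 0/4 (blocked), now at (row=0, col=4)
Final: (row=0, col=4), facing North

Answer: Final position: (row=0, col=4), facing North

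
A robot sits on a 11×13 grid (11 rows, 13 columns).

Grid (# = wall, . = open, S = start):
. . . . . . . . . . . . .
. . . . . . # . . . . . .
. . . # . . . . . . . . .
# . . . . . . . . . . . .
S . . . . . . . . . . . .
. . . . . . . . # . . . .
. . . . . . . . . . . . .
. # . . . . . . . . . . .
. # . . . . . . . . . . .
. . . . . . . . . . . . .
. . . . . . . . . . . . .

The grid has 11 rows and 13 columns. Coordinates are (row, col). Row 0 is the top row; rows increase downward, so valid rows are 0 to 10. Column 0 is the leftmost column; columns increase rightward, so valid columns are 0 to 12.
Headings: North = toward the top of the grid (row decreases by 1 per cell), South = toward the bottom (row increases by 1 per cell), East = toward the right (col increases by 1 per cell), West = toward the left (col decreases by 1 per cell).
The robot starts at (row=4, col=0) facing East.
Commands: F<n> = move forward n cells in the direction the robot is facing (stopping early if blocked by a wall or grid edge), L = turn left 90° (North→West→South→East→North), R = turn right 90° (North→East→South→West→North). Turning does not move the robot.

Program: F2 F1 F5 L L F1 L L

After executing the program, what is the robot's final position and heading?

Start: (row=4, col=0), facing East
  F2: move forward 2, now at (row=4, col=2)
  F1: move forward 1, now at (row=4, col=3)
  F5: move forward 5, now at (row=4, col=8)
  L: turn left, now facing North
  L: turn left, now facing West
  F1: move forward 1, now at (row=4, col=7)
  L: turn left, now facing South
  L: turn left, now facing East
Final: (row=4, col=7), facing East

Answer: Final position: (row=4, col=7), facing East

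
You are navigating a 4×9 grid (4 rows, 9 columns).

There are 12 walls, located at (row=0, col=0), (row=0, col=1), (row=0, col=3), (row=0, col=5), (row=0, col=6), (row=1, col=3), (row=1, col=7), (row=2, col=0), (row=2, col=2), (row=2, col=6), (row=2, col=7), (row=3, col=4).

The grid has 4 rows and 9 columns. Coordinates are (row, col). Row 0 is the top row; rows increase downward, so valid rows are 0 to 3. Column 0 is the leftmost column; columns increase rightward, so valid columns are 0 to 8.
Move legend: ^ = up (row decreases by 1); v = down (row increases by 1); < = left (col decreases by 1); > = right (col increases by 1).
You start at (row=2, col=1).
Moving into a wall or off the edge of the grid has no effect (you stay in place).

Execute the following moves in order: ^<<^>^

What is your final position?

Answer: Final position: (row=1, col=1)

Derivation:
Start: (row=2, col=1)
  ^ (up): (row=2, col=1) -> (row=1, col=1)
  < (left): (row=1, col=1) -> (row=1, col=0)
  < (left): blocked, stay at (row=1, col=0)
  ^ (up): blocked, stay at (row=1, col=0)
  > (right): (row=1, col=0) -> (row=1, col=1)
  ^ (up): blocked, stay at (row=1, col=1)
Final: (row=1, col=1)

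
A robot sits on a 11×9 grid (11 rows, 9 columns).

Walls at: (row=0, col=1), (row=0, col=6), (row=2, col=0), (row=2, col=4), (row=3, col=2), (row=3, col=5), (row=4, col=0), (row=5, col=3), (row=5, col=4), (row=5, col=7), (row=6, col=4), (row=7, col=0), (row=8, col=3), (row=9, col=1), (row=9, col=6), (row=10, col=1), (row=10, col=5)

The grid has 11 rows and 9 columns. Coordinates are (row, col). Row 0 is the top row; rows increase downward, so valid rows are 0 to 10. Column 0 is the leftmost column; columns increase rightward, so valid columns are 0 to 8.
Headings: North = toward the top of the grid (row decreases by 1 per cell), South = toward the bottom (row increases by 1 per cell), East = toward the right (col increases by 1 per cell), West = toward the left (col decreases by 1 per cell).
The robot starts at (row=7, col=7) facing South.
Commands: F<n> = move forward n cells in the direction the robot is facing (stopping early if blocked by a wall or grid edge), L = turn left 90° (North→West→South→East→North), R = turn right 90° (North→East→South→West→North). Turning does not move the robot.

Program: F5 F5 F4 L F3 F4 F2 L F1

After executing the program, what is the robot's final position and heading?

Start: (row=7, col=7), facing South
  F5: move forward 3/5 (blocked), now at (row=10, col=7)
  F5: move forward 0/5 (blocked), now at (row=10, col=7)
  F4: move forward 0/4 (blocked), now at (row=10, col=7)
  L: turn left, now facing East
  F3: move forward 1/3 (blocked), now at (row=10, col=8)
  F4: move forward 0/4 (blocked), now at (row=10, col=8)
  F2: move forward 0/2 (blocked), now at (row=10, col=8)
  L: turn left, now facing North
  F1: move forward 1, now at (row=9, col=8)
Final: (row=9, col=8), facing North

Answer: Final position: (row=9, col=8), facing North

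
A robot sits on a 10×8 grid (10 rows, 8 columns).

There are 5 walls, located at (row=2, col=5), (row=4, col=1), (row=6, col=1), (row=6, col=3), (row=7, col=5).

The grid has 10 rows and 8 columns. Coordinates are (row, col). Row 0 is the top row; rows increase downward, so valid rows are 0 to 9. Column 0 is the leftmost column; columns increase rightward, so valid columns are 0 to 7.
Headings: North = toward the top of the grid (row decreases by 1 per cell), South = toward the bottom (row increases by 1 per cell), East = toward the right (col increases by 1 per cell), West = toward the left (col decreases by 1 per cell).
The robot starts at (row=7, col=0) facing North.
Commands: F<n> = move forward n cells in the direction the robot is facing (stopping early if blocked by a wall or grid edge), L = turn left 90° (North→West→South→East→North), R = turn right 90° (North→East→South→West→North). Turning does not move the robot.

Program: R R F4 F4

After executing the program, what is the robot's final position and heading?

Start: (row=7, col=0), facing North
  R: turn right, now facing East
  R: turn right, now facing South
  F4: move forward 2/4 (blocked), now at (row=9, col=0)
  F4: move forward 0/4 (blocked), now at (row=9, col=0)
Final: (row=9, col=0), facing South

Answer: Final position: (row=9, col=0), facing South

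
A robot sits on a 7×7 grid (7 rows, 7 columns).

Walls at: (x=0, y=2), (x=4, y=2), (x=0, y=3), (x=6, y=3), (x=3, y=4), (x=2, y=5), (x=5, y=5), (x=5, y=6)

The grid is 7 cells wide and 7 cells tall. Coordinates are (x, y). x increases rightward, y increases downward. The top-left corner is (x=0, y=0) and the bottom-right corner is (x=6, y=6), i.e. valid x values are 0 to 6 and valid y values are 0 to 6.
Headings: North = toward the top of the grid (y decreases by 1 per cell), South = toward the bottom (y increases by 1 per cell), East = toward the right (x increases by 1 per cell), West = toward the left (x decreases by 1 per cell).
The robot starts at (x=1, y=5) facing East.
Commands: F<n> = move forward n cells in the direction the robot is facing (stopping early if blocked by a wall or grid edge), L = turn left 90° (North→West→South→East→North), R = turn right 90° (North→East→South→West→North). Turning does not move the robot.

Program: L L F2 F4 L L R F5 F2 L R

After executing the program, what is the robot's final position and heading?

Start: (x=1, y=5), facing East
  L: turn left, now facing North
  L: turn left, now facing West
  F2: move forward 1/2 (blocked), now at (x=0, y=5)
  F4: move forward 0/4 (blocked), now at (x=0, y=5)
  L: turn left, now facing South
  L: turn left, now facing East
  R: turn right, now facing South
  F5: move forward 1/5 (blocked), now at (x=0, y=6)
  F2: move forward 0/2 (blocked), now at (x=0, y=6)
  L: turn left, now facing East
  R: turn right, now facing South
Final: (x=0, y=6), facing South

Answer: Final position: (x=0, y=6), facing South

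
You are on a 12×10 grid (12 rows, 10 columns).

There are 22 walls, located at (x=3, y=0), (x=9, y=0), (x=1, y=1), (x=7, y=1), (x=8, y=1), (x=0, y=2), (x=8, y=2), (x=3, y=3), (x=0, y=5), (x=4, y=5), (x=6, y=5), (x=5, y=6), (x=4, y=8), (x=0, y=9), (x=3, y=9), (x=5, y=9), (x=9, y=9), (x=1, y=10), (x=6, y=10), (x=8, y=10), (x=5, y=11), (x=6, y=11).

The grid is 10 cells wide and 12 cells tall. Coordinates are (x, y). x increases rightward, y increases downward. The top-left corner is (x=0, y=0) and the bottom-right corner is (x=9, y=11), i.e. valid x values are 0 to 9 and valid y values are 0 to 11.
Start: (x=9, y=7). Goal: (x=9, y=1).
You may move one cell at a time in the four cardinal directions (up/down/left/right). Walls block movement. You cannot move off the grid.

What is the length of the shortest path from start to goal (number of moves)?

BFS from (x=9, y=7) until reaching (x=9, y=1):
  Distance 0: (x=9, y=7)
  Distance 1: (x=9, y=6), (x=8, y=7), (x=9, y=8)
  Distance 2: (x=9, y=5), (x=8, y=6), (x=7, y=7), (x=8, y=8)
  Distance 3: (x=9, y=4), (x=8, y=5), (x=7, y=6), (x=6, y=7), (x=7, y=8), (x=8, y=9)
  Distance 4: (x=9, y=3), (x=8, y=4), (x=7, y=5), (x=6, y=6), (x=5, y=7), (x=6, y=8), (x=7, y=9)
  Distance 5: (x=9, y=2), (x=8, y=3), (x=7, y=4), (x=4, y=7), (x=5, y=8), (x=6, y=9), (x=7, y=10)
  Distance 6: (x=9, y=1), (x=7, y=3), (x=6, y=4), (x=4, y=6), (x=3, y=7), (x=7, y=11)  <- goal reached here
One shortest path (6 moves): (x=9, y=7) -> (x=9, y=6) -> (x=9, y=5) -> (x=9, y=4) -> (x=9, y=3) -> (x=9, y=2) -> (x=9, y=1)

Answer: Shortest path length: 6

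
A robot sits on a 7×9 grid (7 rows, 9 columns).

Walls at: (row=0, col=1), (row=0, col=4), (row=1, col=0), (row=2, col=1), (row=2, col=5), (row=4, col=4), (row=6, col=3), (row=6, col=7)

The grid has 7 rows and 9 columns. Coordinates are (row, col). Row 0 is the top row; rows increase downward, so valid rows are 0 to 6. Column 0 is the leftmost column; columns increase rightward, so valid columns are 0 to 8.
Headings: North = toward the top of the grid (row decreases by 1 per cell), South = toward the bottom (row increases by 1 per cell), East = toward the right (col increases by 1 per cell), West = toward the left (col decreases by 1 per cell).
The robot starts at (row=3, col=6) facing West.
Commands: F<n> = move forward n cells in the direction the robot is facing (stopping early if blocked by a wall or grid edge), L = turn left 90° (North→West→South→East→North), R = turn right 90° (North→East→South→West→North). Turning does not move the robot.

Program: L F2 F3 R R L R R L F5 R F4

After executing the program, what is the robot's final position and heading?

Answer: Final position: (row=1, col=8), facing East

Derivation:
Start: (row=3, col=6), facing West
  L: turn left, now facing South
  F2: move forward 2, now at (row=5, col=6)
  F3: move forward 1/3 (blocked), now at (row=6, col=6)
  R: turn right, now facing West
  R: turn right, now facing North
  L: turn left, now facing West
  R: turn right, now facing North
  R: turn right, now facing East
  L: turn left, now facing North
  F5: move forward 5, now at (row=1, col=6)
  R: turn right, now facing East
  F4: move forward 2/4 (blocked), now at (row=1, col=8)
Final: (row=1, col=8), facing East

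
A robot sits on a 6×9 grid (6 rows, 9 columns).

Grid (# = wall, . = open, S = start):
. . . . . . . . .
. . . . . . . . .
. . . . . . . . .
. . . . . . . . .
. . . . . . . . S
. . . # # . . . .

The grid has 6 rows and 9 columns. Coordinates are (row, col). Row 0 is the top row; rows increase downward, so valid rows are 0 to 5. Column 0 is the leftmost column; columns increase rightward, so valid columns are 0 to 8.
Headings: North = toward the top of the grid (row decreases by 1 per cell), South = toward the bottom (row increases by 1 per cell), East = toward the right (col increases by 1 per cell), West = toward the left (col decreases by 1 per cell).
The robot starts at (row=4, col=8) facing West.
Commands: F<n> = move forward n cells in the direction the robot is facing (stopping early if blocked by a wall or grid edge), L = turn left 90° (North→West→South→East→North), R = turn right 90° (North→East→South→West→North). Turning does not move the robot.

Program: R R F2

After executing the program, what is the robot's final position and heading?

Start: (row=4, col=8), facing West
  R: turn right, now facing North
  R: turn right, now facing East
  F2: move forward 0/2 (blocked), now at (row=4, col=8)
Final: (row=4, col=8), facing East

Answer: Final position: (row=4, col=8), facing East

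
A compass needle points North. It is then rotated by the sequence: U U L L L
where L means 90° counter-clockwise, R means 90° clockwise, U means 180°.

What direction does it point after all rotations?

Start: North
  U (U-turn (180°)) -> South
  U (U-turn (180°)) -> North
  L (left (90° counter-clockwise)) -> West
  L (left (90° counter-clockwise)) -> South
  L (left (90° counter-clockwise)) -> East
Final: East

Answer: Final heading: East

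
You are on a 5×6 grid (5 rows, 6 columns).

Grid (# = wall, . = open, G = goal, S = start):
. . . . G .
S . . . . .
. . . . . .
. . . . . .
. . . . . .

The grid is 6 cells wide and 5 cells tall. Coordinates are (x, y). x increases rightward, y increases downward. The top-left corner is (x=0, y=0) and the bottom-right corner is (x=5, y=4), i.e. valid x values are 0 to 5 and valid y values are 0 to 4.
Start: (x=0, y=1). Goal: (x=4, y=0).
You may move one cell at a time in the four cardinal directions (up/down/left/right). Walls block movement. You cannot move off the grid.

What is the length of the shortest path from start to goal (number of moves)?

Answer: Shortest path length: 5

Derivation:
BFS from (x=0, y=1) until reaching (x=4, y=0):
  Distance 0: (x=0, y=1)
  Distance 1: (x=0, y=0), (x=1, y=1), (x=0, y=2)
  Distance 2: (x=1, y=0), (x=2, y=1), (x=1, y=2), (x=0, y=3)
  Distance 3: (x=2, y=0), (x=3, y=1), (x=2, y=2), (x=1, y=3), (x=0, y=4)
  Distance 4: (x=3, y=0), (x=4, y=1), (x=3, y=2), (x=2, y=3), (x=1, y=4)
  Distance 5: (x=4, y=0), (x=5, y=1), (x=4, y=2), (x=3, y=3), (x=2, y=4)  <- goal reached here
One shortest path (5 moves): (x=0, y=1) -> (x=1, y=1) -> (x=2, y=1) -> (x=3, y=1) -> (x=4, y=1) -> (x=4, y=0)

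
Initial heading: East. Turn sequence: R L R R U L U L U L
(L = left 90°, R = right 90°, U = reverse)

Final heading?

Start: East
  R (right (90° clockwise)) -> South
  L (left (90° counter-clockwise)) -> East
  R (right (90° clockwise)) -> South
  R (right (90° clockwise)) -> West
  U (U-turn (180°)) -> East
  L (left (90° counter-clockwise)) -> North
  U (U-turn (180°)) -> South
  L (left (90° counter-clockwise)) -> East
  U (U-turn (180°)) -> West
  L (left (90° counter-clockwise)) -> South
Final: South

Answer: Final heading: South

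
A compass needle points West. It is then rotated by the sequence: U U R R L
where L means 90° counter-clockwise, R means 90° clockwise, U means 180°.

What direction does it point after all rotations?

Start: West
  U (U-turn (180°)) -> East
  U (U-turn (180°)) -> West
  R (right (90° clockwise)) -> North
  R (right (90° clockwise)) -> East
  L (left (90° counter-clockwise)) -> North
Final: North

Answer: Final heading: North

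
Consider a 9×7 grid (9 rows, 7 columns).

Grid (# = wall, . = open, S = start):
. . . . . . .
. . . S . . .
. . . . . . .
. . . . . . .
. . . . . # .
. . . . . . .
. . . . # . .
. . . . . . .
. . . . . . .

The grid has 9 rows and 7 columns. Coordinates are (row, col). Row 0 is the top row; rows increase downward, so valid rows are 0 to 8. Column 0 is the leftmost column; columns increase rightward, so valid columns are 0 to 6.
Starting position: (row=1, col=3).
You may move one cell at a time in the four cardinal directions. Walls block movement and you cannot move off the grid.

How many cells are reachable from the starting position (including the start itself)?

BFS flood-fill from (row=1, col=3):
  Distance 0: (row=1, col=3)
  Distance 1: (row=0, col=3), (row=1, col=2), (row=1, col=4), (row=2, col=3)
  Distance 2: (row=0, col=2), (row=0, col=4), (row=1, col=1), (row=1, col=5), (row=2, col=2), (row=2, col=4), (row=3, col=3)
  Distance 3: (row=0, col=1), (row=0, col=5), (row=1, col=0), (row=1, col=6), (row=2, col=1), (row=2, col=5), (row=3, col=2), (row=3, col=4), (row=4, col=3)
  Distance 4: (row=0, col=0), (row=0, col=6), (row=2, col=0), (row=2, col=6), (row=3, col=1), (row=3, col=5), (row=4, col=2), (row=4, col=4), (row=5, col=3)
  Distance 5: (row=3, col=0), (row=3, col=6), (row=4, col=1), (row=5, col=2), (row=5, col=4), (row=6, col=3)
  Distance 6: (row=4, col=0), (row=4, col=6), (row=5, col=1), (row=5, col=5), (row=6, col=2), (row=7, col=3)
  Distance 7: (row=5, col=0), (row=5, col=6), (row=6, col=1), (row=6, col=5), (row=7, col=2), (row=7, col=4), (row=8, col=3)
  Distance 8: (row=6, col=0), (row=6, col=6), (row=7, col=1), (row=7, col=5), (row=8, col=2), (row=8, col=4)
  Distance 9: (row=7, col=0), (row=7, col=6), (row=8, col=1), (row=8, col=5)
  Distance 10: (row=8, col=0), (row=8, col=6)
Total reachable: 61 (grid has 61 open cells total)

Answer: Reachable cells: 61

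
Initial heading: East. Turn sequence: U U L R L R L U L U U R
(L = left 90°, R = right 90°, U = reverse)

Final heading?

Answer: Final heading: South

Derivation:
Start: East
  U (U-turn (180°)) -> West
  U (U-turn (180°)) -> East
  L (left (90° counter-clockwise)) -> North
  R (right (90° clockwise)) -> East
  L (left (90° counter-clockwise)) -> North
  R (right (90° clockwise)) -> East
  L (left (90° counter-clockwise)) -> North
  U (U-turn (180°)) -> South
  L (left (90° counter-clockwise)) -> East
  U (U-turn (180°)) -> West
  U (U-turn (180°)) -> East
  R (right (90° clockwise)) -> South
Final: South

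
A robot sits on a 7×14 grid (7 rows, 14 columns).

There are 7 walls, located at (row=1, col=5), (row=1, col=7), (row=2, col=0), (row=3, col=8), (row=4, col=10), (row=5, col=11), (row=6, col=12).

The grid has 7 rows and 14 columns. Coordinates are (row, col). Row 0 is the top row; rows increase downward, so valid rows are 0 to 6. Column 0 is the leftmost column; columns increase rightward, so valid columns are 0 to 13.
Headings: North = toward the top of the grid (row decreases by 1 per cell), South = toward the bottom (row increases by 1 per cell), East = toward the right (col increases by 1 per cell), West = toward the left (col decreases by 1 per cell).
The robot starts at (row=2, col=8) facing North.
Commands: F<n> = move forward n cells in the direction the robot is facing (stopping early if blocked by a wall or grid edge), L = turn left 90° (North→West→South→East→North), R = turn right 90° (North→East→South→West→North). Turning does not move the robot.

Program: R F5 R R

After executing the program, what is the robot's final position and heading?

Answer: Final position: (row=2, col=13), facing West

Derivation:
Start: (row=2, col=8), facing North
  R: turn right, now facing East
  F5: move forward 5, now at (row=2, col=13)
  R: turn right, now facing South
  R: turn right, now facing West
Final: (row=2, col=13), facing West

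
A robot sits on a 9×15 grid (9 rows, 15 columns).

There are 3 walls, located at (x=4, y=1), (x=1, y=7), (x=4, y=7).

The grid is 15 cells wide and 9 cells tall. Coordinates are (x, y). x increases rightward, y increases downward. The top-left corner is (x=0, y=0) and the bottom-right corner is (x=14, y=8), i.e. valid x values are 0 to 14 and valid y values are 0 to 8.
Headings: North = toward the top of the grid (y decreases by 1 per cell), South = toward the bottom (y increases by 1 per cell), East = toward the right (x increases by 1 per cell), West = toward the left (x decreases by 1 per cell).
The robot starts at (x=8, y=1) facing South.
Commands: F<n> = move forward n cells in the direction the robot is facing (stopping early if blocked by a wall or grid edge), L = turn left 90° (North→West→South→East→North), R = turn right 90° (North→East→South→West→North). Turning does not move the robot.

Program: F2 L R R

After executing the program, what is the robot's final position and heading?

Start: (x=8, y=1), facing South
  F2: move forward 2, now at (x=8, y=3)
  L: turn left, now facing East
  R: turn right, now facing South
  R: turn right, now facing West
Final: (x=8, y=3), facing West

Answer: Final position: (x=8, y=3), facing West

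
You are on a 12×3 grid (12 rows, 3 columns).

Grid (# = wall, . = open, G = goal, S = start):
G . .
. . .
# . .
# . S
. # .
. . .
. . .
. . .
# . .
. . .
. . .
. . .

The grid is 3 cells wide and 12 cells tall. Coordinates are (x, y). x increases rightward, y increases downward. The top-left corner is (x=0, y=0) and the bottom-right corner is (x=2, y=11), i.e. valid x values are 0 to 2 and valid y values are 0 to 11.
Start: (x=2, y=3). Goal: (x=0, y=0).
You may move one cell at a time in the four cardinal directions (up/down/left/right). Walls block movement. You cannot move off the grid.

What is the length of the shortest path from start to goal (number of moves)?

Answer: Shortest path length: 5

Derivation:
BFS from (x=2, y=3) until reaching (x=0, y=0):
  Distance 0: (x=2, y=3)
  Distance 1: (x=2, y=2), (x=1, y=3), (x=2, y=4)
  Distance 2: (x=2, y=1), (x=1, y=2), (x=2, y=5)
  Distance 3: (x=2, y=0), (x=1, y=1), (x=1, y=5), (x=2, y=6)
  Distance 4: (x=1, y=0), (x=0, y=1), (x=0, y=5), (x=1, y=6), (x=2, y=7)
  Distance 5: (x=0, y=0), (x=0, y=4), (x=0, y=6), (x=1, y=7), (x=2, y=8)  <- goal reached here
One shortest path (5 moves): (x=2, y=3) -> (x=1, y=3) -> (x=1, y=2) -> (x=1, y=1) -> (x=0, y=1) -> (x=0, y=0)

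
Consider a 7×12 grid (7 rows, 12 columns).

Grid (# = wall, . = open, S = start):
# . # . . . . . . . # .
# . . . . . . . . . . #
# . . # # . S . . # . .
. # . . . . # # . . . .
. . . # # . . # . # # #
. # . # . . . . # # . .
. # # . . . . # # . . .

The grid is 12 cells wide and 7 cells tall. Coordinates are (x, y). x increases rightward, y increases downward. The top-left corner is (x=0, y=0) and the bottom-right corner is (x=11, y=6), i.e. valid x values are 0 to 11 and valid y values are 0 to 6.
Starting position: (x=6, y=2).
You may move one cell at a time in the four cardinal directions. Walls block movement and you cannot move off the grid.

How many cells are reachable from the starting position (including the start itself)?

BFS flood-fill from (x=6, y=2):
  Distance 0: (x=6, y=2)
  Distance 1: (x=6, y=1), (x=5, y=2), (x=7, y=2)
  Distance 2: (x=6, y=0), (x=5, y=1), (x=7, y=1), (x=8, y=2), (x=5, y=3)
  Distance 3: (x=5, y=0), (x=7, y=0), (x=4, y=1), (x=8, y=1), (x=4, y=3), (x=8, y=3), (x=5, y=4)
  Distance 4: (x=4, y=0), (x=8, y=0), (x=3, y=1), (x=9, y=1), (x=3, y=3), (x=9, y=3), (x=6, y=4), (x=8, y=4), (x=5, y=5)
  Distance 5: (x=3, y=0), (x=9, y=0), (x=2, y=1), (x=10, y=1), (x=2, y=3), (x=10, y=3), (x=4, y=5), (x=6, y=5), (x=5, y=6)
  Distance 6: (x=1, y=1), (x=2, y=2), (x=10, y=2), (x=11, y=3), (x=2, y=4), (x=7, y=5), (x=4, y=6), (x=6, y=6)
  Distance 7: (x=1, y=0), (x=1, y=2), (x=11, y=2), (x=1, y=4), (x=2, y=5), (x=3, y=6)
  Distance 8: (x=0, y=4)
  Distance 9: (x=0, y=3), (x=0, y=5)
  Distance 10: (x=0, y=6)
Total reachable: 52 (grid has 58 open cells total)

Answer: Reachable cells: 52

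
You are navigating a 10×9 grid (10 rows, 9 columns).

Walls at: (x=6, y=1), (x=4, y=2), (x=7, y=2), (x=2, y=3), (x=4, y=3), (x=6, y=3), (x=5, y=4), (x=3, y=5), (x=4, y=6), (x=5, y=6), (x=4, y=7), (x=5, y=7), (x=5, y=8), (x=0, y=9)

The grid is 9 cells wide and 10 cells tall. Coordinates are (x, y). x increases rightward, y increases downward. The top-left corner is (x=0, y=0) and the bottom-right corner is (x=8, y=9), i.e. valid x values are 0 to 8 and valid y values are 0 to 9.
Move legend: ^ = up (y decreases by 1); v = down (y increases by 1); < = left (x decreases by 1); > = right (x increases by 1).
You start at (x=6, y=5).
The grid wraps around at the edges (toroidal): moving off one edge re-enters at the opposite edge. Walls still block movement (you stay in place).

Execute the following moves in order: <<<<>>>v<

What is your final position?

Start: (x=6, y=5)
  < (left): (x=6, y=5) -> (x=5, y=5)
  < (left): (x=5, y=5) -> (x=4, y=5)
  < (left): blocked, stay at (x=4, y=5)
  < (left): blocked, stay at (x=4, y=5)
  > (right): (x=4, y=5) -> (x=5, y=5)
  > (right): (x=5, y=5) -> (x=6, y=5)
  > (right): (x=6, y=5) -> (x=7, y=5)
  v (down): (x=7, y=5) -> (x=7, y=6)
  < (left): (x=7, y=6) -> (x=6, y=6)
Final: (x=6, y=6)

Answer: Final position: (x=6, y=6)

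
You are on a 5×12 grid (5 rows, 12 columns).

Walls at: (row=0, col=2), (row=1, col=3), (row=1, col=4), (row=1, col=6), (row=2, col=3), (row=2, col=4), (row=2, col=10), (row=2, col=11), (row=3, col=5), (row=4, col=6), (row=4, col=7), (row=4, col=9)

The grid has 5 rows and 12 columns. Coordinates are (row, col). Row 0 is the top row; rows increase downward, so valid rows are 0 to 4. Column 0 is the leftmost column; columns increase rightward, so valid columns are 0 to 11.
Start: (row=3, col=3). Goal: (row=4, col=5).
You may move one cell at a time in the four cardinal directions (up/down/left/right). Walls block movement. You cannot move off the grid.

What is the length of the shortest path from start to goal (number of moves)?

BFS from (row=3, col=3) until reaching (row=4, col=5):
  Distance 0: (row=3, col=3)
  Distance 1: (row=3, col=2), (row=3, col=4), (row=4, col=3)
  Distance 2: (row=2, col=2), (row=3, col=1), (row=4, col=2), (row=4, col=4)
  Distance 3: (row=1, col=2), (row=2, col=1), (row=3, col=0), (row=4, col=1), (row=4, col=5)  <- goal reached here
One shortest path (3 moves): (row=3, col=3) -> (row=3, col=4) -> (row=4, col=4) -> (row=4, col=5)

Answer: Shortest path length: 3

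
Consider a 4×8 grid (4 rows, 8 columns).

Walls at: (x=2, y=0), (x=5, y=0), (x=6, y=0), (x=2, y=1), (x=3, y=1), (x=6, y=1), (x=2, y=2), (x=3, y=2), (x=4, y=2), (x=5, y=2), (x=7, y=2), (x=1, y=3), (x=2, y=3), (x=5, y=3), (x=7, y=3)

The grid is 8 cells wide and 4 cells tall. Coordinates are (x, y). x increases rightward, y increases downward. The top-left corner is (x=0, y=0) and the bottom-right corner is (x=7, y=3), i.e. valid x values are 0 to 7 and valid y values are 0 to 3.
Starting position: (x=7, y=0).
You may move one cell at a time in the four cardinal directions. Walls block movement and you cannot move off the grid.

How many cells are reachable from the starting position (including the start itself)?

BFS flood-fill from (x=7, y=0):
  Distance 0: (x=7, y=0)
  Distance 1: (x=7, y=1)
Total reachable: 2 (grid has 17 open cells total)

Answer: Reachable cells: 2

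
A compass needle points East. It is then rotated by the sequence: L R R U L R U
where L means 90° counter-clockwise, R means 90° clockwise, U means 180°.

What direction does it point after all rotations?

Answer: Final heading: South

Derivation:
Start: East
  L (left (90° counter-clockwise)) -> North
  R (right (90° clockwise)) -> East
  R (right (90° clockwise)) -> South
  U (U-turn (180°)) -> North
  L (left (90° counter-clockwise)) -> West
  R (right (90° clockwise)) -> North
  U (U-turn (180°)) -> South
Final: South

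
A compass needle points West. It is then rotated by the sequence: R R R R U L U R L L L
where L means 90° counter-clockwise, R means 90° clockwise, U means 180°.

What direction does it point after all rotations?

Start: West
  R (right (90° clockwise)) -> North
  R (right (90° clockwise)) -> East
  R (right (90° clockwise)) -> South
  R (right (90° clockwise)) -> West
  U (U-turn (180°)) -> East
  L (left (90° counter-clockwise)) -> North
  U (U-turn (180°)) -> South
  R (right (90° clockwise)) -> West
  L (left (90° counter-clockwise)) -> South
  L (left (90° counter-clockwise)) -> East
  L (left (90° counter-clockwise)) -> North
Final: North

Answer: Final heading: North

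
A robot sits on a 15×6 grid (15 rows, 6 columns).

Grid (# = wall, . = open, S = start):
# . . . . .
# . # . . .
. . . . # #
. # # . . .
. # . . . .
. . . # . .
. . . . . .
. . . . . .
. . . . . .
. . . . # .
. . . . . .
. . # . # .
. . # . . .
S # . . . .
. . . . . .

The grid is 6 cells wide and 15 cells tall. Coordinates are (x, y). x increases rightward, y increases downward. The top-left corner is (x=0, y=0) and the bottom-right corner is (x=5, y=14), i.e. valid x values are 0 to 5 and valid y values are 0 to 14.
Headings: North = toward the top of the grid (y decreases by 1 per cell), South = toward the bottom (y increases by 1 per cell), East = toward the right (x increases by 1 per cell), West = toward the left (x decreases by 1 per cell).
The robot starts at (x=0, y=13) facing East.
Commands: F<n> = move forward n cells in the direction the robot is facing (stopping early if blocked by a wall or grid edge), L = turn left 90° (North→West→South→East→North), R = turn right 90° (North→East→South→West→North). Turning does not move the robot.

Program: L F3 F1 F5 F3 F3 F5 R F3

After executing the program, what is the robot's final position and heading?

Start: (x=0, y=13), facing East
  L: turn left, now facing North
  F3: move forward 3, now at (x=0, y=10)
  F1: move forward 1, now at (x=0, y=9)
  F5: move forward 5, now at (x=0, y=4)
  F3: move forward 2/3 (blocked), now at (x=0, y=2)
  F3: move forward 0/3 (blocked), now at (x=0, y=2)
  F5: move forward 0/5 (blocked), now at (x=0, y=2)
  R: turn right, now facing East
  F3: move forward 3, now at (x=3, y=2)
Final: (x=3, y=2), facing East

Answer: Final position: (x=3, y=2), facing East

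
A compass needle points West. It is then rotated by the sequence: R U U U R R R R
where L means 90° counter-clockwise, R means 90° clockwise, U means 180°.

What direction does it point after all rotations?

Answer: Final heading: South

Derivation:
Start: West
  R (right (90° clockwise)) -> North
  U (U-turn (180°)) -> South
  U (U-turn (180°)) -> North
  U (U-turn (180°)) -> South
  R (right (90° clockwise)) -> West
  R (right (90° clockwise)) -> North
  R (right (90° clockwise)) -> East
  R (right (90° clockwise)) -> South
Final: South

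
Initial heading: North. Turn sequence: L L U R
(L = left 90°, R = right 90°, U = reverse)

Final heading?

Answer: Final heading: East

Derivation:
Start: North
  L (left (90° counter-clockwise)) -> West
  L (left (90° counter-clockwise)) -> South
  U (U-turn (180°)) -> North
  R (right (90° clockwise)) -> East
Final: East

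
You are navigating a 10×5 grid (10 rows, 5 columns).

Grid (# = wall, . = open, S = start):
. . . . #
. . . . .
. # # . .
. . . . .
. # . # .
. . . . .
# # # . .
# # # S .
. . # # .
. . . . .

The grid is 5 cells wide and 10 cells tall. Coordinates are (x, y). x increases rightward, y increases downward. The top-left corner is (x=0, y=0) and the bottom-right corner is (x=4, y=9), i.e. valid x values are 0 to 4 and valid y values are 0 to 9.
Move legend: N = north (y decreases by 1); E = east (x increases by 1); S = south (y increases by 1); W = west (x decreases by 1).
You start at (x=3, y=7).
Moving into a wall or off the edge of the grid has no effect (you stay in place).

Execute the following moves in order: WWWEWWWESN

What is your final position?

Start: (x=3, y=7)
  [×3]W (west): blocked, stay at (x=3, y=7)
  E (east): (x=3, y=7) -> (x=4, y=7)
  W (west): (x=4, y=7) -> (x=3, y=7)
  W (west): blocked, stay at (x=3, y=7)
  W (west): blocked, stay at (x=3, y=7)
  E (east): (x=3, y=7) -> (x=4, y=7)
  S (south): (x=4, y=7) -> (x=4, y=8)
  N (north): (x=4, y=8) -> (x=4, y=7)
Final: (x=4, y=7)

Answer: Final position: (x=4, y=7)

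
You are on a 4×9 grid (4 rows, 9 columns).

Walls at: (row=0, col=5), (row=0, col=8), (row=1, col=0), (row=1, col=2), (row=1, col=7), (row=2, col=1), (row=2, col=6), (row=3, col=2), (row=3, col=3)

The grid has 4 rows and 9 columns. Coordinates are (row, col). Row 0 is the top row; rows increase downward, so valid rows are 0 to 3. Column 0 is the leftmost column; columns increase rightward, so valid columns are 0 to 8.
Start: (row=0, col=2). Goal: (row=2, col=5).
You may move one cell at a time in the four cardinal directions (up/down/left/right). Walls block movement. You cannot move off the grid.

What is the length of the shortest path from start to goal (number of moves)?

BFS from (row=0, col=2) until reaching (row=2, col=5):
  Distance 0: (row=0, col=2)
  Distance 1: (row=0, col=1), (row=0, col=3)
  Distance 2: (row=0, col=0), (row=0, col=4), (row=1, col=1), (row=1, col=3)
  Distance 3: (row=1, col=4), (row=2, col=3)
  Distance 4: (row=1, col=5), (row=2, col=2), (row=2, col=4)
  Distance 5: (row=1, col=6), (row=2, col=5), (row=3, col=4)  <- goal reached here
One shortest path (5 moves): (row=0, col=2) -> (row=0, col=3) -> (row=0, col=4) -> (row=1, col=4) -> (row=1, col=5) -> (row=2, col=5)

Answer: Shortest path length: 5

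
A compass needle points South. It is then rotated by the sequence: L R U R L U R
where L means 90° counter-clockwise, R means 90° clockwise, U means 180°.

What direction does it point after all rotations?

Start: South
  L (left (90° counter-clockwise)) -> East
  R (right (90° clockwise)) -> South
  U (U-turn (180°)) -> North
  R (right (90° clockwise)) -> East
  L (left (90° counter-clockwise)) -> North
  U (U-turn (180°)) -> South
  R (right (90° clockwise)) -> West
Final: West

Answer: Final heading: West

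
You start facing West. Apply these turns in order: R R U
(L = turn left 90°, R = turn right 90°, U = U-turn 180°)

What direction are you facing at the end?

Answer: Final heading: West

Derivation:
Start: West
  R (right (90° clockwise)) -> North
  R (right (90° clockwise)) -> East
  U (U-turn (180°)) -> West
Final: West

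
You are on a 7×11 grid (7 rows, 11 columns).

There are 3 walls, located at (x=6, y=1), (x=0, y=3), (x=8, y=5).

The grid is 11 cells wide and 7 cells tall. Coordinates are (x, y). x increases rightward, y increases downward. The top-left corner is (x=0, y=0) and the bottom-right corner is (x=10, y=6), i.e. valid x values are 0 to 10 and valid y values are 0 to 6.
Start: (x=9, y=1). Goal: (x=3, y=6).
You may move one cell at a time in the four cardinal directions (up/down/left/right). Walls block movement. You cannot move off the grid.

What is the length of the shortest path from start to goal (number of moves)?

BFS from (x=9, y=1) until reaching (x=3, y=6):
  Distance 0: (x=9, y=1)
  Distance 1: (x=9, y=0), (x=8, y=1), (x=10, y=1), (x=9, y=2)
  Distance 2: (x=8, y=0), (x=10, y=0), (x=7, y=1), (x=8, y=2), (x=10, y=2), (x=9, y=3)
  Distance 3: (x=7, y=0), (x=7, y=2), (x=8, y=3), (x=10, y=3), (x=9, y=4)
  Distance 4: (x=6, y=0), (x=6, y=2), (x=7, y=3), (x=8, y=4), (x=10, y=4), (x=9, y=5)
  Distance 5: (x=5, y=0), (x=5, y=2), (x=6, y=3), (x=7, y=4), (x=10, y=5), (x=9, y=6)
  Distance 6: (x=4, y=0), (x=5, y=1), (x=4, y=2), (x=5, y=3), (x=6, y=4), (x=7, y=5), (x=8, y=6), (x=10, y=6)
  Distance 7: (x=3, y=0), (x=4, y=1), (x=3, y=2), (x=4, y=3), (x=5, y=4), (x=6, y=5), (x=7, y=6)
  Distance 8: (x=2, y=0), (x=3, y=1), (x=2, y=2), (x=3, y=3), (x=4, y=4), (x=5, y=5), (x=6, y=6)
  Distance 9: (x=1, y=0), (x=2, y=1), (x=1, y=2), (x=2, y=3), (x=3, y=4), (x=4, y=5), (x=5, y=6)
  Distance 10: (x=0, y=0), (x=1, y=1), (x=0, y=2), (x=1, y=3), (x=2, y=4), (x=3, y=5), (x=4, y=6)
  Distance 11: (x=0, y=1), (x=1, y=4), (x=2, y=5), (x=3, y=6)  <- goal reached here
One shortest path (11 moves): (x=9, y=1) -> (x=8, y=1) -> (x=7, y=1) -> (x=7, y=2) -> (x=6, y=2) -> (x=5, y=2) -> (x=4, y=2) -> (x=3, y=2) -> (x=3, y=3) -> (x=3, y=4) -> (x=3, y=5) -> (x=3, y=6)

Answer: Shortest path length: 11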